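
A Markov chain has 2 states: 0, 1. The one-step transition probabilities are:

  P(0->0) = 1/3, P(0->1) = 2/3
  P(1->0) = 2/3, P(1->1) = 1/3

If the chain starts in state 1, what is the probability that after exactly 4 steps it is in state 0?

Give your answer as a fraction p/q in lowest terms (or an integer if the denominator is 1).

Answer: 40/81

Derivation:
Computing P^4 by repeated multiplication:
P^1 =
  0: [1/3, 2/3]
  1: [2/3, 1/3]
P^2 =
  0: [5/9, 4/9]
  1: [4/9, 5/9]
P^3 =
  0: [13/27, 14/27]
  1: [14/27, 13/27]
P^4 =
  0: [41/81, 40/81]
  1: [40/81, 41/81]

(P^4)[1 -> 0] = 40/81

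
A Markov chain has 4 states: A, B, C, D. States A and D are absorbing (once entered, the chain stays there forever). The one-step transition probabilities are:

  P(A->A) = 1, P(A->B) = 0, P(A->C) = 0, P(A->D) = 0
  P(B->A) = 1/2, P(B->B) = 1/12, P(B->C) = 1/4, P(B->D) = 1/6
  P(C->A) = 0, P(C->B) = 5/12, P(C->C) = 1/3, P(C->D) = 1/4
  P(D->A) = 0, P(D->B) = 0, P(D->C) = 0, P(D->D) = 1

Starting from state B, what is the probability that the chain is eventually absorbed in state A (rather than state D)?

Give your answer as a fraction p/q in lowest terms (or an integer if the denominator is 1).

Let a_i = P(absorbed in A | start in state i).
Boundary conditions: a_A = 1, a_D = 0.
For each transient state i, a_i = sum_j P(i->j) * a_j:
  a_B = 1/2*a_A + 1/12*a_B + 1/4*a_C + 1/6*a_D
  a_C = 0*a_A + 5/12*a_B + 1/3*a_C + 1/4*a_D

Substituting a_A = 1 and a_D = 0, rearrange to (I - Q) a = r where r[i] = P(i -> A):
  [11/12, -1/4] . (a_B, a_C) = 1/2
  [-5/12, 2/3] . (a_B, a_C) = 0

Solving yields:
  a_B = 48/73
  a_C = 30/73

Starting state is B, so the absorption probability is a_B = 48/73.

Answer: 48/73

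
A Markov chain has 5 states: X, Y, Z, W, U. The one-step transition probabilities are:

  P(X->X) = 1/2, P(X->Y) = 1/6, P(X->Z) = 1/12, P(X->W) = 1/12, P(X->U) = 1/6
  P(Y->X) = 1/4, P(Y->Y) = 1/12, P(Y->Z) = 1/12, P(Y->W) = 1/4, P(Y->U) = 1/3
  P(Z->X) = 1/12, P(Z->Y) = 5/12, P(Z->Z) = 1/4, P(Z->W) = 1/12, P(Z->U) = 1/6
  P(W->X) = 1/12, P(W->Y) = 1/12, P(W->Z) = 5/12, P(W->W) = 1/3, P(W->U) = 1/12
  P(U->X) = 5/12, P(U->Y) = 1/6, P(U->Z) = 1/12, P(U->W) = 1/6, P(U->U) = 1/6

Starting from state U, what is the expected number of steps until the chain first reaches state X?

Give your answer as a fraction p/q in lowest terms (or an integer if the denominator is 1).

Answer: 50/13

Derivation:
Let h_i = expected steps to first reach X from state i.
Boundary: h_X = 0.
First-step equations for the other states:
  h_Y = 1 + 1/4*h_X + 1/12*h_Y + 1/12*h_Z + 1/4*h_W + 1/3*h_U
  h_Z = 1 + 1/12*h_X + 5/12*h_Y + 1/4*h_Z + 1/12*h_W + 1/6*h_U
  h_W = 1 + 1/12*h_X + 1/12*h_Y + 5/12*h_Z + 1/3*h_W + 1/12*h_U
  h_U = 1 + 5/12*h_X + 1/6*h_Y + 1/12*h_Z + 1/6*h_W + 1/6*h_U

Substituting h_X = 0 and rearranging gives the linear system (I - Q) h = 1:
  [11/12, -1/12, -1/4, -1/3] . (h_Y, h_Z, h_W, h_U) = 1
  [-5/12, 3/4, -1/12, -1/6] . (h_Y, h_Z, h_W, h_U) = 1
  [-1/12, -5/12, 2/3, -1/12] . (h_Y, h_Z, h_W, h_U) = 1
  [-1/6, -1/12, -1/6, 5/6] . (h_Y, h_Z, h_W, h_U) = 1

Solving yields:
  h_Y = 538/117
  h_Z = 632/117
  h_W = 694/117
  h_U = 50/13

Starting state is U, so the expected hitting time is h_U = 50/13.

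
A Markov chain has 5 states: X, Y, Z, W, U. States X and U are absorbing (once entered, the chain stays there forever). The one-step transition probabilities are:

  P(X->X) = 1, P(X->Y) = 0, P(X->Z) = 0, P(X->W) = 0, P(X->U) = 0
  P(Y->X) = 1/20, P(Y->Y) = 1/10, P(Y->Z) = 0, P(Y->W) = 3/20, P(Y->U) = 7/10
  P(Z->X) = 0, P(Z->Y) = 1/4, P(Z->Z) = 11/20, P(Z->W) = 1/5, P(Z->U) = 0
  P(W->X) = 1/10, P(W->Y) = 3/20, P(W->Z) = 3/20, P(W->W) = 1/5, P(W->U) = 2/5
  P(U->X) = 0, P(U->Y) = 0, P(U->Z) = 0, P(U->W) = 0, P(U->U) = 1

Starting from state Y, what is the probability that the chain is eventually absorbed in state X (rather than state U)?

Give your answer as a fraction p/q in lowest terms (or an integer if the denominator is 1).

Answer: 31/375

Derivation:
Let a_i = P(absorbed in X | start in state i).
Boundary conditions: a_X = 1, a_U = 0.
For each transient state i, a_i = sum_j P(i->j) * a_j:
  a_Y = 1/20*a_X + 1/10*a_Y + 0*a_Z + 3/20*a_W + 7/10*a_U
  a_Z = 0*a_X + 1/4*a_Y + 11/20*a_Z + 1/5*a_W + 0*a_U
  a_W = 1/10*a_X + 3/20*a_Y + 3/20*a_Z + 1/5*a_W + 2/5*a_U

Substituting a_X = 1 and a_U = 0, rearrange to (I - Q) a = r where r[i] = P(i -> X):
  [9/10, 0, -3/20] . (a_Y, a_Z, a_W) = 1/20
  [-1/4, 9/20, -1/5] . (a_Y, a_Z, a_W) = 0
  [-3/20, -3/20, 4/5] . (a_Y, a_Z, a_W) = 1/10

Solving yields:
  a_Y = 31/375
  a_Z = 133/1125
  a_W = 61/375

Starting state is Y, so the absorption probability is a_Y = 31/375.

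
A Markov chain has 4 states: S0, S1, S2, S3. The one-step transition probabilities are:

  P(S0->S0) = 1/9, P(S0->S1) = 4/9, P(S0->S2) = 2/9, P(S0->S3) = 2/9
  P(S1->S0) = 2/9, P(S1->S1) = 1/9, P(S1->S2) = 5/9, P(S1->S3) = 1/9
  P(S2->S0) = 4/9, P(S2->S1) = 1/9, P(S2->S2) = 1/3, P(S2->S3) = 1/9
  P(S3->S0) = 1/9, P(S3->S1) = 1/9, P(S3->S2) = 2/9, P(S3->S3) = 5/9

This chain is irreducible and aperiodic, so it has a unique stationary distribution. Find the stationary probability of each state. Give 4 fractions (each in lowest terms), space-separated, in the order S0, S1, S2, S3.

The stationary distribution satisfies pi = pi * P, i.e.:
  pi_S0 = 1/9*pi_S0 + 2/9*pi_S1 + 4/9*pi_S2 + 1/9*pi_S3
  pi_S1 = 4/9*pi_S0 + 1/9*pi_S1 + 1/9*pi_S2 + 1/9*pi_S3
  pi_S2 = 2/9*pi_S0 + 5/9*pi_S1 + 1/3*pi_S2 + 2/9*pi_S3
  pi_S3 = 2/9*pi_S0 + 1/9*pi_S1 + 1/9*pi_S2 + 5/9*pi_S3
with normalization: pi_S0 + pi_S1 + pi_S2 + pi_S3 = 1.

Using the first 3 balance equations plus normalization, the linear system A*pi = b is:
  [-8/9, 2/9, 4/9, 1/9] . pi = 0
  [4/9, -8/9, 1/9, 1/9] . pi = 0
  [2/9, 5/9, -2/3, 2/9] . pi = 0
  [1, 1, 1, 1] . pi = 1

Solving yields:
  pi_S0 = 143/597
  pi_S1 = 38/199
  pi_S2 = 64/199
  pi_S3 = 148/597

Verification (pi * P):
  143/597*1/9 + 38/199*2/9 + 64/199*4/9 + 148/597*1/9 = 143/597 = pi_S0  (ok)
  143/597*4/9 + 38/199*1/9 + 64/199*1/9 + 148/597*1/9 = 38/199 = pi_S1  (ok)
  143/597*2/9 + 38/199*5/9 + 64/199*1/3 + 148/597*2/9 = 64/199 = pi_S2  (ok)
  143/597*2/9 + 38/199*1/9 + 64/199*1/9 + 148/597*5/9 = 148/597 = pi_S3  (ok)

Answer: 143/597 38/199 64/199 148/597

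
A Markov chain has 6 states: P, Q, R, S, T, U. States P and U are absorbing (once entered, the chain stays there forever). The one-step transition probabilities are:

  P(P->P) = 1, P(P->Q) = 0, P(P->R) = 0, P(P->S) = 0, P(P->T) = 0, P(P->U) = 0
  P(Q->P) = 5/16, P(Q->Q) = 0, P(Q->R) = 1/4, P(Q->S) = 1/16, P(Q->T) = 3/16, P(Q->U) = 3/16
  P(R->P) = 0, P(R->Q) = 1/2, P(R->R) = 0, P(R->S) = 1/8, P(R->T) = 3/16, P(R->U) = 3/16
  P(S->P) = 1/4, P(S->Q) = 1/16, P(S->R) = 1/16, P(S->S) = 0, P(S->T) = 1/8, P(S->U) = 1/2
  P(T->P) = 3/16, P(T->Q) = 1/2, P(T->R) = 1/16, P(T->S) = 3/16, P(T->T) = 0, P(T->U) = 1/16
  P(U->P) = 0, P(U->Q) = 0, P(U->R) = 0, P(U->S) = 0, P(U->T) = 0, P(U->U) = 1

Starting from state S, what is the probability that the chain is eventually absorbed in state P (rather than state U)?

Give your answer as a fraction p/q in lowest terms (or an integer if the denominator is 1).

Let a_i = P(absorbed in P | start in state i).
Boundary conditions: a_P = 1, a_U = 0.
For each transient state i, a_i = sum_j P(i->j) * a_j:
  a_Q = 5/16*a_P + 0*a_Q + 1/4*a_R + 1/16*a_S + 3/16*a_T + 3/16*a_U
  a_R = 0*a_P + 1/2*a_Q + 0*a_R + 1/8*a_S + 3/16*a_T + 3/16*a_U
  a_S = 1/4*a_P + 1/16*a_Q + 1/16*a_R + 0*a_S + 1/8*a_T + 1/2*a_U
  a_T = 3/16*a_P + 1/2*a_Q + 1/16*a_R + 3/16*a_S + 0*a_T + 1/16*a_U

Substituting a_P = 1 and a_U = 0, rearrange to (I - Q) a = r where r[i] = P(i -> P):
  [1, -1/4, -1/16, -3/16] . (a_Q, a_R, a_S, a_T) = 5/16
  [-1/2, 1, -1/8, -3/16] . (a_Q, a_R, a_S, a_T) = 0
  [-1/16, -1/16, 1, -1/8] . (a_Q, a_R, a_S, a_T) = 1/4
  [-1/2, -1/16, -3/16, 1] . (a_Q, a_R, a_S, a_T) = 3/16

Solving yields:
  a_Q = 24818/45305
  a_R = 1486/3485
  a_S = 17253/45305
  a_T = 25346/45305

Starting state is S, so the absorption probability is a_S = 17253/45305.

Answer: 17253/45305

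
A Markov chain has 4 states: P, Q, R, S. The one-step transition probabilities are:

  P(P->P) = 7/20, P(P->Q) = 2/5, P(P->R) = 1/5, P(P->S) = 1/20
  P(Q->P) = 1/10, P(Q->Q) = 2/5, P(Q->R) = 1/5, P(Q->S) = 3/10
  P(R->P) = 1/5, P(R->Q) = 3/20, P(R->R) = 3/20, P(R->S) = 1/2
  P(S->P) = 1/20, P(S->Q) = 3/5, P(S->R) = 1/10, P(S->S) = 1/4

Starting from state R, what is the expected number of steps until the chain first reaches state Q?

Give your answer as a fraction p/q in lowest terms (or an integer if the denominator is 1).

Let h_i = expected steps to first reach Q from state i.
Boundary: h_Q = 0.
First-step equations for the other states:
  h_P = 1 + 7/20*h_P + 2/5*h_Q + 1/5*h_R + 1/20*h_S
  h_R = 1 + 1/5*h_P + 3/20*h_Q + 3/20*h_R + 1/2*h_S
  h_S = 1 + 1/20*h_P + 3/5*h_Q + 1/10*h_R + 1/4*h_S

Substituting h_Q = 0 and rearranging gives the linear system (I - Q) h = 1:
  [13/20, -1/5, -1/20] . (h_P, h_R, h_S) = 1
  [-1/5, 17/20, -1/2] . (h_P, h_R, h_S) = 1
  [-1/20, -1/10, 3/4] . (h_P, h_R, h_S) = 1

Solving yields:
  h_P = 708/275
  h_R = 796/275
  h_S = 104/55

Starting state is R, so the expected hitting time is h_R = 796/275.

Answer: 796/275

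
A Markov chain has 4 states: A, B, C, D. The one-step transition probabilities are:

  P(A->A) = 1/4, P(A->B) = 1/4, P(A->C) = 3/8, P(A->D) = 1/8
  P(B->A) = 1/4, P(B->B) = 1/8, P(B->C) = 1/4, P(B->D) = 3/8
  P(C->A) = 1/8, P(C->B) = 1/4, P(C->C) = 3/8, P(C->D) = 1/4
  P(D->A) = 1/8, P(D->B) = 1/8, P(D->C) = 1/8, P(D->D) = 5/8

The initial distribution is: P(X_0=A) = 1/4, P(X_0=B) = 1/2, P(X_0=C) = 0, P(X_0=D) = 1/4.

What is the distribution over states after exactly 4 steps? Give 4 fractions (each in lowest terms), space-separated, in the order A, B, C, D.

Propagating the distribution step by step (d_{t+1} = d_t * P):
d_0 = (A=1/4, B=1/2, C=0, D=1/4)
  d_1[A] = 1/4*1/4 + 1/2*1/4 + 0*1/8 + 1/4*1/8 = 7/32
  d_1[B] = 1/4*1/4 + 1/2*1/8 + 0*1/4 + 1/4*1/8 = 5/32
  d_1[C] = 1/4*3/8 + 1/2*1/4 + 0*3/8 + 1/4*1/8 = 1/4
  d_1[D] = 1/4*1/8 + 1/2*3/8 + 0*1/4 + 1/4*5/8 = 3/8
d_1 = (A=7/32, B=5/32, C=1/4, D=3/8)
  d_2[A] = 7/32*1/4 + 5/32*1/4 + 1/4*1/8 + 3/8*1/8 = 11/64
  d_2[B] = 7/32*1/4 + 5/32*1/8 + 1/4*1/4 + 3/8*1/8 = 47/256
  d_2[C] = 7/32*3/8 + 5/32*1/4 + 1/4*3/8 + 3/8*1/8 = 67/256
  d_2[D] = 7/32*1/8 + 5/32*3/8 + 1/4*1/4 + 3/8*5/8 = 49/128
d_2 = (A=11/64, B=47/256, C=67/256, D=49/128)
  d_3[A] = 11/64*1/4 + 47/256*1/4 + 67/256*1/8 + 49/128*1/8 = 347/2048
  d_3[B] = 11/64*1/4 + 47/256*1/8 + 67/256*1/4 + 49/128*1/8 = 367/2048
  d_3[C] = 11/64*3/8 + 47/256*1/4 + 67/256*3/8 + 49/128*1/8 = 525/2048
  d_3[D] = 11/64*1/8 + 47/256*3/8 + 67/256*1/4 + 49/128*5/8 = 809/2048
d_3 = (A=347/2048, B=367/2048, C=525/2048, D=809/2048)
  d_4[A] = 347/2048*1/4 + 367/2048*1/4 + 525/2048*1/8 + 809/2048*1/8 = 1381/8192
  d_4[B] = 347/2048*1/4 + 367/2048*1/8 + 525/2048*1/4 + 809/2048*1/8 = 365/2048
  d_4[C] = 347/2048*3/8 + 367/2048*1/4 + 525/2048*3/8 + 809/2048*1/8 = 4159/16384
  d_4[D] = 347/2048*1/8 + 367/2048*3/8 + 525/2048*1/4 + 809/2048*5/8 = 6543/16384
d_4 = (A=1381/8192, B=365/2048, C=4159/16384, D=6543/16384)

Answer: 1381/8192 365/2048 4159/16384 6543/16384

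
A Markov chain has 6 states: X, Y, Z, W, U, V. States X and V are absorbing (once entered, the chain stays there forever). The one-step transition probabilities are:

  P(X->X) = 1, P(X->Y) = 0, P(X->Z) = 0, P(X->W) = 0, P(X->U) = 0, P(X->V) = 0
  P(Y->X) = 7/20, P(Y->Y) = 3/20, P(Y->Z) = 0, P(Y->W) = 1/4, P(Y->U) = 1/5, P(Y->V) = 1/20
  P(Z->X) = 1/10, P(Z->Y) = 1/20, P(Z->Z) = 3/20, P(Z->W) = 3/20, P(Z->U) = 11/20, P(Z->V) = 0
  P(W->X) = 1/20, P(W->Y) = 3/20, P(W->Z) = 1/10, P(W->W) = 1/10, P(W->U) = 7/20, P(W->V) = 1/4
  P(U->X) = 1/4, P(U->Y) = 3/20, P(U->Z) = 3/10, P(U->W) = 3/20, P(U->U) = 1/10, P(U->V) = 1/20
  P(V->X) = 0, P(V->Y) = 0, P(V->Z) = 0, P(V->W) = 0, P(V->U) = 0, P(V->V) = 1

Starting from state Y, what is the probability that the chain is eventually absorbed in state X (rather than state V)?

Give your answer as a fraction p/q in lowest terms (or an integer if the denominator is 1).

Let a_i = P(absorbed in X | start in state i).
Boundary conditions: a_X = 1, a_V = 0.
For each transient state i, a_i = sum_j P(i->j) * a_j:
  a_Y = 7/20*a_X + 3/20*a_Y + 0*a_Z + 1/4*a_W + 1/5*a_U + 1/20*a_V
  a_Z = 1/10*a_X + 1/20*a_Y + 3/20*a_Z + 3/20*a_W + 11/20*a_U + 0*a_V
  a_W = 1/20*a_X + 3/20*a_Y + 1/10*a_Z + 1/10*a_W + 7/20*a_U + 1/4*a_V
  a_U = 1/4*a_X + 3/20*a_Y + 3/10*a_Z + 3/20*a_W + 1/10*a_U + 1/20*a_V

Substituting a_X = 1 and a_V = 0, rearrange to (I - Q) a = r where r[i] = P(i -> X):
  [17/20, 0, -1/4, -1/5] . (a_Y, a_Z, a_W, a_U) = 7/20
  [-1/20, 17/20, -3/20, -11/20] . (a_Y, a_Z, a_W, a_U) = 1/10
  [-3/20, -1/10, 9/10, -7/20] . (a_Y, a_Z, a_W, a_U) = 1/20
  [-3/20, -3/10, -3/20, 9/10] . (a_Y, a_Z, a_W, a_U) = 1/4

Solving yields:
  a_Y = 6389/8547
  a_Z = 18905/25641
  a_W = 14096/25641
  a_U = 18968/25641

Starting state is Y, so the absorption probability is a_Y = 6389/8547.

Answer: 6389/8547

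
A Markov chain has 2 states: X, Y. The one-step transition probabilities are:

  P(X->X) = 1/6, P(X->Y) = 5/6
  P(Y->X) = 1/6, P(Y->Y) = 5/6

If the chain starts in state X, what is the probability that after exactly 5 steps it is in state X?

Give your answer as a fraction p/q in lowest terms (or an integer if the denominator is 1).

Answer: 1/6

Derivation:
Computing P^5 by repeated multiplication:
P^1 =
  X: [1/6, 5/6]
  Y: [1/6, 5/6]
P^2 =
  X: [1/6, 5/6]
  Y: [1/6, 5/6]
P^3 =
  X: [1/6, 5/6]
  Y: [1/6, 5/6]
P^4 =
  X: [1/6, 5/6]
  Y: [1/6, 5/6]
P^5 =
  X: [1/6, 5/6]
  Y: [1/6, 5/6]

(P^5)[X -> X] = 1/6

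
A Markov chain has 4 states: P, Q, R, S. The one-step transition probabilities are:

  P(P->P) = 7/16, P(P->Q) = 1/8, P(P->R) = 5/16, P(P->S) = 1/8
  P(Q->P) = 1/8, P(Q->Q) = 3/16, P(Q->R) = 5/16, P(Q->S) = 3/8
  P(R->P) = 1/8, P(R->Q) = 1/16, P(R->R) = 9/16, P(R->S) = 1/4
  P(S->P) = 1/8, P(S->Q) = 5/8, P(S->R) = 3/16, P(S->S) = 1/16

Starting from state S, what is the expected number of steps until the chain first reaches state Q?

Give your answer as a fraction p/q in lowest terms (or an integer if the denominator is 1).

Let h_i = expected steps to first reach Q from state i.
Boundary: h_Q = 0.
First-step equations for the other states:
  h_P = 1 + 7/16*h_P + 1/8*h_Q + 5/16*h_R + 1/8*h_S
  h_R = 1 + 1/8*h_P + 1/16*h_Q + 9/16*h_R + 1/4*h_S
  h_S = 1 + 1/8*h_P + 5/8*h_Q + 3/16*h_R + 1/16*h_S

Substituting h_Q = 0 and rearranging gives the linear system (I - Q) h = 1:
  [9/16, -5/16, -1/8] . (h_P, h_R, h_S) = 1
  [-1/8, 7/16, -1/4] . (h_P, h_R, h_S) = 1
  [-1/8, -3/16, 15/16] . (h_P, h_R, h_S) = 1

Solving yields:
  h_P = 3328/607
  h_R = 3344/607
  h_S = 1760/607

Starting state is S, so the expected hitting time is h_S = 1760/607.

Answer: 1760/607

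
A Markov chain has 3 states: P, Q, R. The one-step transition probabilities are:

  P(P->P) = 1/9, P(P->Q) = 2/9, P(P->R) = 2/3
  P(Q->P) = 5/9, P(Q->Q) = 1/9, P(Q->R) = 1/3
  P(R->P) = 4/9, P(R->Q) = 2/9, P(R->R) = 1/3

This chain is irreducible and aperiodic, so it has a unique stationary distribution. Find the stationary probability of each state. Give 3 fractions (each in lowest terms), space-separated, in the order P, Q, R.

Answer: 7/20 1/5 9/20

Derivation:
The stationary distribution satisfies pi = pi * P, i.e.:
  pi_P = 1/9*pi_P + 5/9*pi_Q + 4/9*pi_R
  pi_Q = 2/9*pi_P + 1/9*pi_Q + 2/9*pi_R
  pi_R = 2/3*pi_P + 1/3*pi_Q + 1/3*pi_R
with normalization: pi_P + pi_Q + pi_R = 1.

Using the first 2 balance equations plus normalization, the linear system A*pi = b is:
  [-8/9, 5/9, 4/9] . pi = 0
  [2/9, -8/9, 2/9] . pi = 0
  [1, 1, 1] . pi = 1

Solving yields:
  pi_P = 7/20
  pi_Q = 1/5
  pi_R = 9/20

Verification (pi * P):
  7/20*1/9 + 1/5*5/9 + 9/20*4/9 = 7/20 = pi_P  (ok)
  7/20*2/9 + 1/5*1/9 + 9/20*2/9 = 1/5 = pi_Q  (ok)
  7/20*2/3 + 1/5*1/3 + 9/20*1/3 = 9/20 = pi_R  (ok)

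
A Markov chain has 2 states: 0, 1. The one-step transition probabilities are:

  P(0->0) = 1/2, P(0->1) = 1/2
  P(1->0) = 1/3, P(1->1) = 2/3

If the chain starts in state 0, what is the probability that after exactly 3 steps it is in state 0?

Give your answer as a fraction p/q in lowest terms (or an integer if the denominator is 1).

Answer: 29/72

Derivation:
Computing P^3 by repeated multiplication:
P^1 =
  0: [1/2, 1/2]
  1: [1/3, 2/3]
P^2 =
  0: [5/12, 7/12]
  1: [7/18, 11/18]
P^3 =
  0: [29/72, 43/72]
  1: [43/108, 65/108]

(P^3)[0 -> 0] = 29/72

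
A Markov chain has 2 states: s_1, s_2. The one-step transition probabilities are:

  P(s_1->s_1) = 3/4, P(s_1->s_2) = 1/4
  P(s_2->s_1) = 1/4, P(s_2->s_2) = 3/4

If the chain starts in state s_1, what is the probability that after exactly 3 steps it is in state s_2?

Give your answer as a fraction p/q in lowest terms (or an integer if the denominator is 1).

Computing P^3 by repeated multiplication:
P^1 =
  s_1: [3/4, 1/4]
  s_2: [1/4, 3/4]
P^2 =
  s_1: [5/8, 3/8]
  s_2: [3/8, 5/8]
P^3 =
  s_1: [9/16, 7/16]
  s_2: [7/16, 9/16]

(P^3)[s_1 -> s_2] = 7/16

Answer: 7/16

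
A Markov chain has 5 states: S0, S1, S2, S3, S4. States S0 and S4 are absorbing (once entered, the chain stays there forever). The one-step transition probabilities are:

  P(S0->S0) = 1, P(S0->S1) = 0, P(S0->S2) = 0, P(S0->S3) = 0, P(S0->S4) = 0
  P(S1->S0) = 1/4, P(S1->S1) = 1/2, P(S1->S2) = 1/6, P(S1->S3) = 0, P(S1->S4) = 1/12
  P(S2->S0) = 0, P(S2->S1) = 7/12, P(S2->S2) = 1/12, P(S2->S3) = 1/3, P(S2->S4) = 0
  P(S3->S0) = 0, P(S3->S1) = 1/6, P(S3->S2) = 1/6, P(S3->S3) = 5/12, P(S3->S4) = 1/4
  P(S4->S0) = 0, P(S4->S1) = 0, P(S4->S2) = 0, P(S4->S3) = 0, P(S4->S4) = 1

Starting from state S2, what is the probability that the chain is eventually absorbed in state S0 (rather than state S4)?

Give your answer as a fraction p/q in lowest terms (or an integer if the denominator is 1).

Answer: 57/100

Derivation:
Let a_i = P(absorbed in S0 | start in state i).
Boundary conditions: a_S0 = 1, a_S4 = 0.
For each transient state i, a_i = sum_j P(i->j) * a_j:
  a_S1 = 1/4*a_S0 + 1/2*a_S1 + 1/6*a_S2 + 0*a_S3 + 1/12*a_S4
  a_S2 = 0*a_S0 + 7/12*a_S1 + 1/12*a_S2 + 1/3*a_S3 + 0*a_S4
  a_S3 = 0*a_S0 + 1/6*a_S1 + 1/6*a_S2 + 5/12*a_S3 + 1/4*a_S4

Substituting a_S0 = 1 and a_S4 = 0, rearrange to (I - Q) a = r where r[i] = P(i -> S0):
  [1/2, -1/6, 0] . (a_S1, a_S2, a_S3) = 1/4
  [-7/12, 11/12, -1/3] . (a_S1, a_S2, a_S3) = 0
  [-1/6, -1/6, 7/12] . (a_S1, a_S2, a_S3) = 0

Solving yields:
  a_S1 = 69/100
  a_S2 = 57/100
  a_S3 = 9/25

Starting state is S2, so the absorption probability is a_S2 = 57/100.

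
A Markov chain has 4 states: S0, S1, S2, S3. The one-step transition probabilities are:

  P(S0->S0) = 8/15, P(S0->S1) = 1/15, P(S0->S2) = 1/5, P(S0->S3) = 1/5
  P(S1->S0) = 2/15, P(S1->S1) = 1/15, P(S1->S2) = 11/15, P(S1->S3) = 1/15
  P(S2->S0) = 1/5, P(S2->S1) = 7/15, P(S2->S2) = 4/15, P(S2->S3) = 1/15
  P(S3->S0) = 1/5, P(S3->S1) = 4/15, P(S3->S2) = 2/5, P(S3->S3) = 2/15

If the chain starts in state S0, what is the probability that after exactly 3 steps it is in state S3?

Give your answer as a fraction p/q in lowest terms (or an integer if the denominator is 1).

Answer: 427/3375

Derivation:
Computing P^3 by repeated multiplication:
P^1 =
  S0: [8/15, 1/15, 1/5, 1/5]
  S1: [2/15, 1/15, 11/15, 1/15]
  S2: [1/5, 7/15, 4/15, 1/15]
  S3: [1/5, 4/15, 2/5, 2/15]
P^2 =
  S0: [28/75, 14/75, 13/45, 34/225]
  S1: [6/25, 28/75, 67/225, 4/45]
  S2: [53/225, 14/75, 12/25, 22/225]
  S3: [56/225, 19/75, 89/225, 23/225]
P^3 =
  S0: [39/125, 239/1125, 1178/3375, 427/3375]
  S1: [287/1125, 229/1125, 1474/3375, 353/3375]
  S2: [898/3375, 313/1125, 79/225, 353/3375]
  S3: [898/3375, 92/375, 1289/3375, 8/75]

(P^3)[S0 -> S3] = 427/3375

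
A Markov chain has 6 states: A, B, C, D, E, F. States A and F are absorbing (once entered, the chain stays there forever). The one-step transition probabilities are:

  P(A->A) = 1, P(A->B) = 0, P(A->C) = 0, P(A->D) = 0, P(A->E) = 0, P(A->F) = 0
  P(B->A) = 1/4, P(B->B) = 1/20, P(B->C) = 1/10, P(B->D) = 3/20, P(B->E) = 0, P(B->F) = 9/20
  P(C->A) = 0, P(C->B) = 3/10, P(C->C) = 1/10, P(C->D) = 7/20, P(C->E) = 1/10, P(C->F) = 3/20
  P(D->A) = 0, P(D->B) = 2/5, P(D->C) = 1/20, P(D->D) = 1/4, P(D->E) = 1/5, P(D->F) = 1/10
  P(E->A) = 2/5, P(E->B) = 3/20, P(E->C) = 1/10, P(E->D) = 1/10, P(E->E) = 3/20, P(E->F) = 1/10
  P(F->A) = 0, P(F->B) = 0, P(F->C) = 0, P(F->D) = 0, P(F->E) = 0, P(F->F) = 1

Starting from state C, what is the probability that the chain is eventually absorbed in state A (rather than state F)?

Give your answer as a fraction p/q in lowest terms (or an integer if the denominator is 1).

Answer: 22208/66289

Derivation:
Let a_i = P(absorbed in A | start in state i).
Boundary conditions: a_A = 1, a_F = 0.
For each transient state i, a_i = sum_j P(i->j) * a_j:
  a_B = 1/4*a_A + 1/20*a_B + 1/10*a_C + 3/20*a_D + 0*a_E + 9/20*a_F
  a_C = 0*a_A + 3/10*a_B + 1/10*a_C + 7/20*a_D + 1/10*a_E + 3/20*a_F
  a_D = 0*a_A + 2/5*a_B + 1/20*a_C + 1/4*a_D + 1/5*a_E + 1/10*a_F
  a_E = 2/5*a_A + 3/20*a_B + 1/10*a_C + 1/10*a_D + 3/20*a_E + 1/10*a_F

Substituting a_A = 1 and a_F = 0, rearrange to (I - Q) a = r where r[i] = P(i -> A):
  [19/20, -1/10, -3/20, 0] . (a_B, a_C, a_D, a_E) = 1/4
  [-3/10, 9/10, -7/20, -1/10] . (a_B, a_C, a_D, a_E) = 0
  [-2/5, -1/20, 3/4, -1/5] . (a_B, a_C, a_D, a_E) = 0
  [-3/20, -1/10, -1/10, 17/20] . (a_B, a_C, a_D, a_E) = 2/5

Solving yields:
  a_B = 23739/66289
  a_C = 22208/66289
  a_D = 25060/66289
  a_E = 40945/66289

Starting state is C, so the absorption probability is a_C = 22208/66289.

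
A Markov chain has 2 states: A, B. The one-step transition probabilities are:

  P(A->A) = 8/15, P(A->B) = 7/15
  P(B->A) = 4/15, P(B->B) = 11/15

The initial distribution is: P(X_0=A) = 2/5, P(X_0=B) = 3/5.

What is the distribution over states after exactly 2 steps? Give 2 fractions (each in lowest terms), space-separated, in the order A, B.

Propagating the distribution step by step (d_{t+1} = d_t * P):
d_0 = (A=2/5, B=3/5)
  d_1[A] = 2/5*8/15 + 3/5*4/15 = 28/75
  d_1[B] = 2/5*7/15 + 3/5*11/15 = 47/75
d_1 = (A=28/75, B=47/75)
  d_2[A] = 28/75*8/15 + 47/75*4/15 = 412/1125
  d_2[B] = 28/75*7/15 + 47/75*11/15 = 713/1125
d_2 = (A=412/1125, B=713/1125)

Answer: 412/1125 713/1125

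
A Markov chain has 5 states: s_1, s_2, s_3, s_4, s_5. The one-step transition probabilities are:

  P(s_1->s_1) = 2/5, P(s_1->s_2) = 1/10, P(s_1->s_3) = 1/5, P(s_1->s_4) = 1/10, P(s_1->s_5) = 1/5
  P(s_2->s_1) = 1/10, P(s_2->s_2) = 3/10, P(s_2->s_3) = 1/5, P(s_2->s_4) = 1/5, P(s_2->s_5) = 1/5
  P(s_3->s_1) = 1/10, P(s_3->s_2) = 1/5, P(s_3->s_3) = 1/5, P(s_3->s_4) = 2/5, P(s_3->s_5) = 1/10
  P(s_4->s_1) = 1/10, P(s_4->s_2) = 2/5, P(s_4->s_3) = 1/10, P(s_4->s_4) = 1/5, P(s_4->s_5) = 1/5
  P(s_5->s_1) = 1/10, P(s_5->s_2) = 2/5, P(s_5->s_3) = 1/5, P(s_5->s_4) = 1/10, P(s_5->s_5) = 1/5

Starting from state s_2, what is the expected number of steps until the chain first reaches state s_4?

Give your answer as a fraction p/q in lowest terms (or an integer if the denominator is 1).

Answer: 3500/727

Derivation:
Let h_i = expected steps to first reach s_4 from state i.
Boundary: h_s_4 = 0.
First-step equations for the other states:
  h_s_1 = 1 + 2/5*h_s_1 + 1/10*h_s_2 + 1/5*h_s_3 + 1/10*h_s_4 + 1/5*h_s_5
  h_s_2 = 1 + 1/10*h_s_1 + 3/10*h_s_2 + 1/5*h_s_3 + 1/5*h_s_4 + 1/5*h_s_5
  h_s_3 = 1 + 1/10*h_s_1 + 1/5*h_s_2 + 1/5*h_s_3 + 2/5*h_s_4 + 1/10*h_s_5
  h_s_5 = 1 + 1/10*h_s_1 + 2/5*h_s_2 + 1/5*h_s_3 + 1/10*h_s_4 + 1/5*h_s_5

Substituting h_s_4 = 0 and rearranging gives the linear system (I - Q) h = 1:
  [3/5, -1/10, -1/5, -1/5] . (h_s_1, h_s_2, h_s_3, h_s_5) = 1
  [-1/10, 7/10, -1/5, -1/5] . (h_s_1, h_s_2, h_s_3, h_s_5) = 1
  [-1/10, -1/5, 4/5, -1/10] . (h_s_1, h_s_2, h_s_3, h_s_5) = 1
  [-1/10, -2/5, -1/5, 4/5] . (h_s_1, h_s_2, h_s_3, h_s_5) = 1

Solving yields:
  h_s_1 = 4000/727
  h_s_2 = 3500/727
  h_s_3 = 2765/727
  h_s_5 = 3850/727

Starting state is s_2, so the expected hitting time is h_s_2 = 3500/727.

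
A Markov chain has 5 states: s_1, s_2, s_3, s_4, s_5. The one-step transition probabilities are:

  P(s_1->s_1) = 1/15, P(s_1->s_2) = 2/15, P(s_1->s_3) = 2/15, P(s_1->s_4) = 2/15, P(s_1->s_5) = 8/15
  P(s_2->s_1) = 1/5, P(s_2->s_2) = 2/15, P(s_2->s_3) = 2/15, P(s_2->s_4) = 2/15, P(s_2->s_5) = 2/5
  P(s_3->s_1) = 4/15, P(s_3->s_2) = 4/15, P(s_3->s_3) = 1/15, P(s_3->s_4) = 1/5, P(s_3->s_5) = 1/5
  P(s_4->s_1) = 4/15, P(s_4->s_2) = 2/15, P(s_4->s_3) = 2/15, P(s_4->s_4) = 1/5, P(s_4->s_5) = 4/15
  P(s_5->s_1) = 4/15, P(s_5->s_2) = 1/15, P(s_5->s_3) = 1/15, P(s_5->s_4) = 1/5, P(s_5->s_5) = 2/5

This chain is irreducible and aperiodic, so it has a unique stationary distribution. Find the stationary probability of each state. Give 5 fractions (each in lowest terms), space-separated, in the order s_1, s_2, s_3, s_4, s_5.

The stationary distribution satisfies pi = pi * P, i.e.:
  pi_s_1 = 1/15*pi_s_1 + 1/5*pi_s_2 + 4/15*pi_s_3 + 4/15*pi_s_4 + 4/15*pi_s_5
  pi_s_2 = 2/15*pi_s_1 + 2/15*pi_s_2 + 4/15*pi_s_3 + 2/15*pi_s_4 + 1/15*pi_s_5
  pi_s_3 = 2/15*pi_s_1 + 2/15*pi_s_2 + 1/15*pi_s_3 + 2/15*pi_s_4 + 1/15*pi_s_5
  pi_s_4 = 2/15*pi_s_1 + 2/15*pi_s_2 + 1/5*pi_s_3 + 1/5*pi_s_4 + 1/5*pi_s_5
  pi_s_5 = 8/15*pi_s_1 + 2/5*pi_s_2 + 1/5*pi_s_3 + 4/15*pi_s_4 + 2/5*pi_s_5
with normalization: pi_s_1 + pi_s_2 + pi_s_3 + pi_s_4 + pi_s_5 = 1.

Using the first 4 balance equations plus normalization, the linear system A*pi = b is:
  [-14/15, 1/5, 4/15, 4/15, 4/15] . pi = 0
  [2/15, -13/15, 4/15, 2/15, 1/15] . pi = 0
  [2/15, 2/15, -14/15, 2/15, 1/15] . pi = 0
  [2/15, 2/15, 1/5, -4/5, 1/5] . pi = 0
  [1, 1, 1, 1, 1] . pi = 1

Solving yields:
  pi_s_1 = 676/3137
  pi_s_2 = 380/3137
  pi_s_3 = 950/9411
  pi_s_4 = 557/3137
  pi_s_5 = 3622/9411

Verification (pi * P):
  676/3137*1/15 + 380/3137*1/5 + 950/9411*4/15 + 557/3137*4/15 + 3622/9411*4/15 = 676/3137 = pi_s_1  (ok)
  676/3137*2/15 + 380/3137*2/15 + 950/9411*4/15 + 557/3137*2/15 + 3622/9411*1/15 = 380/3137 = pi_s_2  (ok)
  676/3137*2/15 + 380/3137*2/15 + 950/9411*1/15 + 557/3137*2/15 + 3622/9411*1/15 = 950/9411 = pi_s_3  (ok)
  676/3137*2/15 + 380/3137*2/15 + 950/9411*1/5 + 557/3137*1/5 + 3622/9411*1/5 = 557/3137 = pi_s_4  (ok)
  676/3137*8/15 + 380/3137*2/5 + 950/9411*1/5 + 557/3137*4/15 + 3622/9411*2/5 = 3622/9411 = pi_s_5  (ok)

Answer: 676/3137 380/3137 950/9411 557/3137 3622/9411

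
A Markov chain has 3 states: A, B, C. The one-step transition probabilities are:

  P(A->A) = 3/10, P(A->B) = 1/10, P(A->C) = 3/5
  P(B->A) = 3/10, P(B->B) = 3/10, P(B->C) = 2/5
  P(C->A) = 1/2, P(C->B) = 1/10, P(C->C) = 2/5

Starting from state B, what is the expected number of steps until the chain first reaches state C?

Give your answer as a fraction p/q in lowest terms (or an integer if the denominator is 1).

Let h_i = expected steps to first reach C from state i.
Boundary: h_C = 0.
First-step equations for the other states:
  h_A = 1 + 3/10*h_A + 1/10*h_B + 3/5*h_C
  h_B = 1 + 3/10*h_A + 3/10*h_B + 2/5*h_C

Substituting h_C = 0 and rearranging gives the linear system (I - Q) h = 1:
  [7/10, -1/10] . (h_A, h_B) = 1
  [-3/10, 7/10] . (h_A, h_B) = 1

Solving yields:
  h_A = 40/23
  h_B = 50/23

Starting state is B, so the expected hitting time is h_B = 50/23.

Answer: 50/23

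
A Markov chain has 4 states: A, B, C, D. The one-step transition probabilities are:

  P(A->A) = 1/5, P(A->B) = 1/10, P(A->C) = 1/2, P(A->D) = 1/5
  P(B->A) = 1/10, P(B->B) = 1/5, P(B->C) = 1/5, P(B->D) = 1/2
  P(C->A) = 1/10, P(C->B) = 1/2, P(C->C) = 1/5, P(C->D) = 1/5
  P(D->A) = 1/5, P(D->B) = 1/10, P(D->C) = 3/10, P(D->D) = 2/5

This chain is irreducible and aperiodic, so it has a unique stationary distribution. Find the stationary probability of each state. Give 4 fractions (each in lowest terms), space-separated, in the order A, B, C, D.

The stationary distribution satisfies pi = pi * P, i.e.:
  pi_A = 1/5*pi_A + 1/10*pi_B + 1/10*pi_C + 1/5*pi_D
  pi_B = 1/10*pi_A + 1/5*pi_B + 1/2*pi_C + 1/10*pi_D
  pi_C = 1/2*pi_A + 1/5*pi_B + 1/5*pi_C + 3/10*pi_D
  pi_D = 1/5*pi_A + 1/2*pi_B + 1/5*pi_C + 2/5*pi_D
with normalization: pi_A + pi_B + pi_C + pi_D = 1.

Using the first 3 balance equations plus normalization, the linear system A*pi = b is:
  [-4/5, 1/10, 1/10, 1/5] . pi = 0
  [1/10, -4/5, 1/2, 1/10] . pi = 0
  [1/2, 1/5, -4/5, 3/10] . pi = 0
  [1, 1, 1, 1] . pi = 1

Solving yields:
  pi_A = 157/1056
  pi_B = 31/132
  pi_C = 49/176
  pi_D = 119/352

Verification (pi * P):
  157/1056*1/5 + 31/132*1/10 + 49/176*1/10 + 119/352*1/5 = 157/1056 = pi_A  (ok)
  157/1056*1/10 + 31/132*1/5 + 49/176*1/2 + 119/352*1/10 = 31/132 = pi_B  (ok)
  157/1056*1/2 + 31/132*1/5 + 49/176*1/5 + 119/352*3/10 = 49/176 = pi_C  (ok)
  157/1056*1/5 + 31/132*1/2 + 49/176*1/5 + 119/352*2/5 = 119/352 = pi_D  (ok)

Answer: 157/1056 31/132 49/176 119/352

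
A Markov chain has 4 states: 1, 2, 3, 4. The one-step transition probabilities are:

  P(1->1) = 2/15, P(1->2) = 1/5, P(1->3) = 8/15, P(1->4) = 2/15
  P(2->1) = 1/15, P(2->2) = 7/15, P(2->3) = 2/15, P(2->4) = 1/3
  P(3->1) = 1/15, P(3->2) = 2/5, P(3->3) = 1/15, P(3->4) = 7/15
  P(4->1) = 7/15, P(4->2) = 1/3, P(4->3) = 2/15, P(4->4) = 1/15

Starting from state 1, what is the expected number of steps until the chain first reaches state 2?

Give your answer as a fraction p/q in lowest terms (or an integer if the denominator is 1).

Let h_i = expected steps to first reach 2 from state i.
Boundary: h_2 = 0.
First-step equations for the other states:
  h_1 = 1 + 2/15*h_1 + 1/5*h_2 + 8/15*h_3 + 2/15*h_4
  h_3 = 1 + 1/15*h_1 + 2/5*h_2 + 1/15*h_3 + 7/15*h_4
  h_4 = 1 + 7/15*h_1 + 1/3*h_2 + 2/15*h_3 + 1/15*h_4

Substituting h_2 = 0 and rearranging gives the linear system (I - Q) h = 1:
  [13/15, -8/15, -2/15] . (h_1, h_3, h_4) = 1
  [-1/15, 14/15, -7/15] . (h_1, h_3, h_4) = 1
  [-7/15, -2/15, 14/15] . (h_1, h_3, h_4) = 1

Solving yields:
  h_1 = 955/277
  h_3 = 810/277
  h_4 = 890/277

Starting state is 1, so the expected hitting time is h_1 = 955/277.

Answer: 955/277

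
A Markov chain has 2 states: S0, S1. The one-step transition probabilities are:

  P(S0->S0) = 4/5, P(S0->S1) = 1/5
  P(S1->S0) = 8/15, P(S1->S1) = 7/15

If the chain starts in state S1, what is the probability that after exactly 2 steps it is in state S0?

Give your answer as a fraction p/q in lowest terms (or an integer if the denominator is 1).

Computing P^2 by repeated multiplication:
P^1 =
  S0: [4/5, 1/5]
  S1: [8/15, 7/15]
P^2 =
  S0: [56/75, 19/75]
  S1: [152/225, 73/225]

(P^2)[S1 -> S0] = 152/225

Answer: 152/225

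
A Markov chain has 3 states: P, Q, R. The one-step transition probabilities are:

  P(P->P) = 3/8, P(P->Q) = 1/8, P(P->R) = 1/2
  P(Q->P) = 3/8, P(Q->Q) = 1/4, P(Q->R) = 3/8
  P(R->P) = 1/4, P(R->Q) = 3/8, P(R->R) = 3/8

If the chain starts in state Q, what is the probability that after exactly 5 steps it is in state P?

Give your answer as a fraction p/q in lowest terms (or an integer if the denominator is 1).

Computing P^5 by repeated multiplication:
P^1 =
  P: [3/8, 1/8, 1/2]
  Q: [3/8, 1/4, 3/8]
  R: [1/4, 3/8, 3/8]
P^2 =
  P: [5/16, 17/64, 27/64]
  Q: [21/64, 1/4, 27/64]
  R: [21/64, 17/64, 13/32]
P^3 =
  P: [165/512, 135/512, 53/128]
  Q: [165/512, 67/256, 213/512]
  R: [83/256, 133/512, 213/512]
P^4 =
  P: [331/1024, 1071/4096, 1701/4096]
  Q: [1323/4096, 67/256, 1701/4096]
  R: [1323/4096, 1071/4096, 851/2048]
P^5 =
  P: [10587/32768, 8569/32768, 3403/8192]
  Q: [10587/32768, 4285/16384, 13611/32768]
  R: [5293/16384, 8571/32768, 13611/32768]

(P^5)[Q -> P] = 10587/32768

Answer: 10587/32768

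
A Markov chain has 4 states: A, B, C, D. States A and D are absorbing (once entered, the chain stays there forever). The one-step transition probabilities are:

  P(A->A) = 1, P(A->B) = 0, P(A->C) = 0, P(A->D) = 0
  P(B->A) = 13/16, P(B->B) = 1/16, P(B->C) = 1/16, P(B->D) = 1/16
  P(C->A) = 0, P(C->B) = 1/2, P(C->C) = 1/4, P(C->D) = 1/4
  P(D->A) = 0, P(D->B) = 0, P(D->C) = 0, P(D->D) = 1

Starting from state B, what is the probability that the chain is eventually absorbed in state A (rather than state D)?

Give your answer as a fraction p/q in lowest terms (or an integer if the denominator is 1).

Answer: 39/43

Derivation:
Let a_i = P(absorbed in A | start in state i).
Boundary conditions: a_A = 1, a_D = 0.
For each transient state i, a_i = sum_j P(i->j) * a_j:
  a_B = 13/16*a_A + 1/16*a_B + 1/16*a_C + 1/16*a_D
  a_C = 0*a_A + 1/2*a_B + 1/4*a_C + 1/4*a_D

Substituting a_A = 1 and a_D = 0, rearrange to (I - Q) a = r where r[i] = P(i -> A):
  [15/16, -1/16] . (a_B, a_C) = 13/16
  [-1/2, 3/4] . (a_B, a_C) = 0

Solving yields:
  a_B = 39/43
  a_C = 26/43

Starting state is B, so the absorption probability is a_B = 39/43.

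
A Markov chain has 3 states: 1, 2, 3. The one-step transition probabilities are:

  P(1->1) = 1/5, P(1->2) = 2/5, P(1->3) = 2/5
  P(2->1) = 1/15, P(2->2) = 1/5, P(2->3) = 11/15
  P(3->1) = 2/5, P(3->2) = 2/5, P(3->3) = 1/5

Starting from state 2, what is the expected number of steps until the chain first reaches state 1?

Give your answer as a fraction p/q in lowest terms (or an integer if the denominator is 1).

Let h_i = expected steps to first reach 1 from state i.
Boundary: h_1 = 0.
First-step equations for the other states:
  h_2 = 1 + 1/15*h_1 + 1/5*h_2 + 11/15*h_3
  h_3 = 1 + 2/5*h_1 + 2/5*h_2 + 1/5*h_3

Substituting h_1 = 0 and rearranging gives the linear system (I - Q) h = 1:
  [4/5, -11/15] . (h_2, h_3) = 1
  [-2/5, 4/5] . (h_2, h_3) = 1

Solving yields:
  h_2 = 115/26
  h_3 = 45/13

Starting state is 2, so the expected hitting time is h_2 = 115/26.

Answer: 115/26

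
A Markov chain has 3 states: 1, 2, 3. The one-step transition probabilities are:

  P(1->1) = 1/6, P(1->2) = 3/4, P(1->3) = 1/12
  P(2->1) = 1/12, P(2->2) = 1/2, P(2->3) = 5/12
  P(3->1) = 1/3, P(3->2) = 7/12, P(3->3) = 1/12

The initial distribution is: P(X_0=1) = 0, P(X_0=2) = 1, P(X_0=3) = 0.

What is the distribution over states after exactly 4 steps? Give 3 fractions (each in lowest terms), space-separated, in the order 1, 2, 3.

Answer: 425/2592 1459/2592 59/216

Derivation:
Propagating the distribution step by step (d_{t+1} = d_t * P):
d_0 = (1=0, 2=1, 3=0)
  d_1[1] = 0*1/6 + 1*1/12 + 0*1/3 = 1/12
  d_1[2] = 0*3/4 + 1*1/2 + 0*7/12 = 1/2
  d_1[3] = 0*1/12 + 1*5/12 + 0*1/12 = 5/12
d_1 = (1=1/12, 2=1/2, 3=5/12)
  d_2[1] = 1/12*1/6 + 1/2*1/12 + 5/12*1/3 = 7/36
  d_2[2] = 1/12*3/4 + 1/2*1/2 + 5/12*7/12 = 5/9
  d_2[3] = 1/12*1/12 + 1/2*5/12 + 5/12*1/12 = 1/4
d_2 = (1=7/36, 2=5/9, 3=1/4)
  d_3[1] = 7/36*1/6 + 5/9*1/12 + 1/4*1/3 = 35/216
  d_3[2] = 7/36*3/4 + 5/9*1/2 + 1/4*7/12 = 41/72
  d_3[3] = 7/36*1/12 + 5/9*5/12 + 1/4*1/12 = 29/108
d_3 = (1=35/216, 2=41/72, 3=29/108)
  d_4[1] = 35/216*1/6 + 41/72*1/12 + 29/108*1/3 = 425/2592
  d_4[2] = 35/216*3/4 + 41/72*1/2 + 29/108*7/12 = 1459/2592
  d_4[3] = 35/216*1/12 + 41/72*5/12 + 29/108*1/12 = 59/216
d_4 = (1=425/2592, 2=1459/2592, 3=59/216)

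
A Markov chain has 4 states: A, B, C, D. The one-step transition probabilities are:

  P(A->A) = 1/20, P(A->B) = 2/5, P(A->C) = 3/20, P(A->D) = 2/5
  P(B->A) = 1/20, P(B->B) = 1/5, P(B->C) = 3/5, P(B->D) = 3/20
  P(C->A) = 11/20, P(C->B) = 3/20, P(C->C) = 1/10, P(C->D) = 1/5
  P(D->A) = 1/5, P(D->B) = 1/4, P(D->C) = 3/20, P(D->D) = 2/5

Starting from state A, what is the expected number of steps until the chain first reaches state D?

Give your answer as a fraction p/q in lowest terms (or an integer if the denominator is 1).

Let h_i = expected steps to first reach D from state i.
Boundary: h_D = 0.
First-step equations for the other states:
  h_A = 1 + 1/20*h_A + 2/5*h_B + 3/20*h_C + 2/5*h_D
  h_B = 1 + 1/20*h_A + 1/5*h_B + 3/5*h_C + 3/20*h_D
  h_C = 1 + 11/20*h_A + 3/20*h_B + 1/10*h_C + 1/5*h_D

Substituting h_D = 0 and rearranging gives the linear system (I - Q) h = 1:
  [19/20, -2/5, -3/20] . (h_A, h_B, h_C) = 1
  [-1/20, 4/5, -3/5] . (h_A, h_B, h_C) = 1
  [-11/20, -3/20, 9/10] . (h_A, h_B, h_C) = 1

Solving yields:
  h_A = 1220/339
  h_B = 4600/1017
  h_C = 12400/3051

Starting state is A, so the expected hitting time is h_A = 1220/339.

Answer: 1220/339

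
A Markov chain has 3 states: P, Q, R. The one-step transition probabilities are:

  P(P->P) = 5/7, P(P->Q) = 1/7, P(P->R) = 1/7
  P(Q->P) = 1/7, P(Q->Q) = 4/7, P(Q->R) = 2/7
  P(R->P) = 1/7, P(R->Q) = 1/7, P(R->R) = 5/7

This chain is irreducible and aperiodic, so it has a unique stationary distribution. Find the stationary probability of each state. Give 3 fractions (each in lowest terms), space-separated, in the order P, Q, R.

Answer: 1/3 1/4 5/12

Derivation:
The stationary distribution satisfies pi = pi * P, i.e.:
  pi_P = 5/7*pi_P + 1/7*pi_Q + 1/7*pi_R
  pi_Q = 1/7*pi_P + 4/7*pi_Q + 1/7*pi_R
  pi_R = 1/7*pi_P + 2/7*pi_Q + 5/7*pi_R
with normalization: pi_P + pi_Q + pi_R = 1.

Using the first 2 balance equations plus normalization, the linear system A*pi = b is:
  [-2/7, 1/7, 1/7] . pi = 0
  [1/7, -3/7, 1/7] . pi = 0
  [1, 1, 1] . pi = 1

Solving yields:
  pi_P = 1/3
  pi_Q = 1/4
  pi_R = 5/12

Verification (pi * P):
  1/3*5/7 + 1/4*1/7 + 5/12*1/7 = 1/3 = pi_P  (ok)
  1/3*1/7 + 1/4*4/7 + 5/12*1/7 = 1/4 = pi_Q  (ok)
  1/3*1/7 + 1/4*2/7 + 5/12*5/7 = 5/12 = pi_R  (ok)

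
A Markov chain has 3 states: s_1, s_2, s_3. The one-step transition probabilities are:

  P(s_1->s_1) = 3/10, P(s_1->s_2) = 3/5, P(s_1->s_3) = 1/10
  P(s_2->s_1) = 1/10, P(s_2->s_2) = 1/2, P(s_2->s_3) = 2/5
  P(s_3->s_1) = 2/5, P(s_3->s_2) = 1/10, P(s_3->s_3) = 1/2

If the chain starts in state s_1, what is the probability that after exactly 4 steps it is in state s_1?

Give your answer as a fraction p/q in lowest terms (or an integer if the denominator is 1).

Answer: 2593/10000

Derivation:
Computing P^4 by repeated multiplication:
P^1 =
  s_1: [3/10, 3/5, 1/10]
  s_2: [1/10, 1/2, 2/5]
  s_3: [2/5, 1/10, 1/2]
P^2 =
  s_1: [19/100, 49/100, 8/25]
  s_2: [6/25, 7/20, 41/100]
  s_3: [33/100, 17/50, 33/100]
P^3 =
  s_1: [117/500, 391/1000, 3/8]
  s_2: [271/1000, 9/25, 369/1000]
  s_3: [53/200, 401/1000, 167/500]
P^4 =
  s_1: [2593/10000, 1867/5000, 3673/10000]
  s_2: [2649/10000, 759/2000, 889/2500]
  s_3: [633/2500, 3929/10000, 3539/10000]

(P^4)[s_1 -> s_1] = 2593/10000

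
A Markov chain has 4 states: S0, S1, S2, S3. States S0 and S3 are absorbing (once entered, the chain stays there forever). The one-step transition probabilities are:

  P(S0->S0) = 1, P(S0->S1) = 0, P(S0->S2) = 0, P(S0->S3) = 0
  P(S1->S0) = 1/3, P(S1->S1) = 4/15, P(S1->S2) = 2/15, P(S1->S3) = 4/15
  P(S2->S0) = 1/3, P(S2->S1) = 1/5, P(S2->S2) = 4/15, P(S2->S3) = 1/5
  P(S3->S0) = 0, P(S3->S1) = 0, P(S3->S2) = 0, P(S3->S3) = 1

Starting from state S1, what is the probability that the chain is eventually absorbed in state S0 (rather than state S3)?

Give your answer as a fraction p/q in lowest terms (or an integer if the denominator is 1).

Answer: 13/23

Derivation:
Let a_i = P(absorbed in S0 | start in state i).
Boundary conditions: a_S0 = 1, a_S3 = 0.
For each transient state i, a_i = sum_j P(i->j) * a_j:
  a_S1 = 1/3*a_S0 + 4/15*a_S1 + 2/15*a_S2 + 4/15*a_S3
  a_S2 = 1/3*a_S0 + 1/5*a_S1 + 4/15*a_S2 + 1/5*a_S3

Substituting a_S0 = 1 and a_S3 = 0, rearrange to (I - Q) a = r where r[i] = P(i -> S0):
  [11/15, -2/15] . (a_S1, a_S2) = 1/3
  [-1/5, 11/15] . (a_S1, a_S2) = 1/3

Solving yields:
  a_S1 = 13/23
  a_S2 = 14/23

Starting state is S1, so the absorption probability is a_S1 = 13/23.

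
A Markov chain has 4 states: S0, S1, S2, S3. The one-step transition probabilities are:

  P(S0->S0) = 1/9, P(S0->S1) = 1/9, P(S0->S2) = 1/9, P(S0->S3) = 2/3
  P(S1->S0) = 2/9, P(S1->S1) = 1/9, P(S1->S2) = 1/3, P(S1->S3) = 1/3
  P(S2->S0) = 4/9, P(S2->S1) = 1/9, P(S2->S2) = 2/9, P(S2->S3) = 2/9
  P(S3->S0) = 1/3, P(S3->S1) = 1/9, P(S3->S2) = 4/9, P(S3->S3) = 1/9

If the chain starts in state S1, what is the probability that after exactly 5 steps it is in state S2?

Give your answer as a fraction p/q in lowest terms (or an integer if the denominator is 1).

Computing P^5 by repeated multiplication:
P^1 =
  S0: [1/9, 1/9, 1/9, 2/3]
  S1: [2/9, 1/9, 1/3, 1/3]
  S2: [4/9, 1/9, 2/9, 2/9]
  S3: [1/3, 1/9, 4/9, 1/9]
P^2 =
  S0: [25/81, 1/9, 10/27, 17/81]
  S1: [25/81, 1/9, 23/81, 8/27]
  S2: [20/81, 1/9, 19/81, 11/27]
  S3: [8/27, 1/9, 2/9, 10/27]
P^3 =
  S0: [214/729, 1/9, 20/81, 254/729]
  S1: [23/81, 1/9, 194/729, 247/729]
  S2: [71/243, 1/9, 217/729, 218/729]
  S3: [68/243, 1/9, 23/81, 79/243]
P^4 =
  S0: [1858/6561, 1/9, 611/2187, 2141/6561]
  S1: [1886/6561, 1/9, 1826/6561, 2120/6561]
  S2: [1897/6561, 1/9, 1762/6561, 2173/6561]
  S3: [635/2187, 1/9, 67/243, 706/2187]
P^5 =
  S0: [17071/59049, 1/9, 5425/19683, 19142/59049]
  S1: [17008/59049, 1/9, 16205/59049, 6425/19683]
  S2: [16922/59049, 1/9, 16300/59049, 6422/19683]
  S3: [5651/19683, 1/9, 1798/6561, 6451/19683]

(P^5)[S1 -> S2] = 16205/59049

Answer: 16205/59049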